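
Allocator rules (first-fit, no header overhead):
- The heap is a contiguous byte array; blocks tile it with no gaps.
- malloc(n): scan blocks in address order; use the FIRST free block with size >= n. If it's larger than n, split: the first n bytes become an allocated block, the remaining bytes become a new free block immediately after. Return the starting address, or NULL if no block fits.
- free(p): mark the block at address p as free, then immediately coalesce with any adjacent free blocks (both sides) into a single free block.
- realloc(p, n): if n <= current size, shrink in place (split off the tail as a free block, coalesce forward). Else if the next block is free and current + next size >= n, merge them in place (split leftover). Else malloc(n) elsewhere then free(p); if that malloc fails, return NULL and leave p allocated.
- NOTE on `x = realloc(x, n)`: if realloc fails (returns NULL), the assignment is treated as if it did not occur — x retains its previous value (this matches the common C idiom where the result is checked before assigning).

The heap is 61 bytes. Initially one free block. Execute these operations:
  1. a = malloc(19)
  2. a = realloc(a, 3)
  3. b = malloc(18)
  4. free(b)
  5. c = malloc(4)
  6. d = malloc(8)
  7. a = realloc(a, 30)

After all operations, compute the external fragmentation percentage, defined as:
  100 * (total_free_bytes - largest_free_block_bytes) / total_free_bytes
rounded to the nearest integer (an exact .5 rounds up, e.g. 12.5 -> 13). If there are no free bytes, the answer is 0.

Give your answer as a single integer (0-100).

Op 1: a = malloc(19) -> a = 0; heap: [0-18 ALLOC][19-60 FREE]
Op 2: a = realloc(a, 3) -> a = 0; heap: [0-2 ALLOC][3-60 FREE]
Op 3: b = malloc(18) -> b = 3; heap: [0-2 ALLOC][3-20 ALLOC][21-60 FREE]
Op 4: free(b) -> (freed b); heap: [0-2 ALLOC][3-60 FREE]
Op 5: c = malloc(4) -> c = 3; heap: [0-2 ALLOC][3-6 ALLOC][7-60 FREE]
Op 6: d = malloc(8) -> d = 7; heap: [0-2 ALLOC][3-6 ALLOC][7-14 ALLOC][15-60 FREE]
Op 7: a = realloc(a, 30) -> a = 15; heap: [0-2 FREE][3-6 ALLOC][7-14 ALLOC][15-44 ALLOC][45-60 FREE]
Free blocks: [3 16] total_free=19 largest=16 -> 100*(19-16)/19 = 300/19 ≈ 15.789 -> rounds to 16

Answer: 16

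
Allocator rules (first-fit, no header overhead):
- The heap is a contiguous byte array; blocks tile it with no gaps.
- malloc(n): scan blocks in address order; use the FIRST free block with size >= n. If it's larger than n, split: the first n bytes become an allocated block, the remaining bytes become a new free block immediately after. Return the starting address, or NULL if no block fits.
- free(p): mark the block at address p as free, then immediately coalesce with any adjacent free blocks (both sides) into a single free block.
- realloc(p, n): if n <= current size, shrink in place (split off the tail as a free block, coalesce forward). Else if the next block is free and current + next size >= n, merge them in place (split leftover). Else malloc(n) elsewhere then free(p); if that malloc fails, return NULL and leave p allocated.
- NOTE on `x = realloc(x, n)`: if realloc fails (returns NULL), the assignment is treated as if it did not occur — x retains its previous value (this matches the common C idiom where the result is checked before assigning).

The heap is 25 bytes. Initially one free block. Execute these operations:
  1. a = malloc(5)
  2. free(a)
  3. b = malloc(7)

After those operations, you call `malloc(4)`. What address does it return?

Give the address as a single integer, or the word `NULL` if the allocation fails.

Op 1: a = malloc(5) -> a = 0; heap: [0-4 ALLOC][5-24 FREE]
Op 2: free(a) -> (freed a); heap: [0-24 FREE]
Op 3: b = malloc(7) -> b = 0; heap: [0-6 ALLOC][7-24 FREE]
malloc(4): first-fit scan over [0-6 ALLOC][7-24 FREE] -> 7

Answer: 7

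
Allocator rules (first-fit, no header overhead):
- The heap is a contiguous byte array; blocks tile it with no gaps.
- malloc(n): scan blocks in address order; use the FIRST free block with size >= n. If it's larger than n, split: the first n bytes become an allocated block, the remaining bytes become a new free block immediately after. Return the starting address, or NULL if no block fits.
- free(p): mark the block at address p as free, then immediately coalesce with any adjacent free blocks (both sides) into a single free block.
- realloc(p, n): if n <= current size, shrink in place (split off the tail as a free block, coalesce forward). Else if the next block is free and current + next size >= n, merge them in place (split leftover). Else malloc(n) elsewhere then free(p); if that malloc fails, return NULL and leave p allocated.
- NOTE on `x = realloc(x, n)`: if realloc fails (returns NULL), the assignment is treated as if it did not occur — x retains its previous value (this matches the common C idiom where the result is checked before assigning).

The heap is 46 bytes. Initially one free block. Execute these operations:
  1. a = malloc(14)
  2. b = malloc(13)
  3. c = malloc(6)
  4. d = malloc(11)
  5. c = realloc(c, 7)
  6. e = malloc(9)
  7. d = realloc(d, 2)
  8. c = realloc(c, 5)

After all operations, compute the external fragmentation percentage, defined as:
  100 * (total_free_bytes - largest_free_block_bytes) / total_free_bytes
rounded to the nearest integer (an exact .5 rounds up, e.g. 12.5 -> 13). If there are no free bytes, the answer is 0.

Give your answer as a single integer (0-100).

Answer: 8

Derivation:
Op 1: a = malloc(14) -> a = 0; heap: [0-13 ALLOC][14-45 FREE]
Op 2: b = malloc(13) -> b = 14; heap: [0-13 ALLOC][14-26 ALLOC][27-45 FREE]
Op 3: c = malloc(6) -> c = 27; heap: [0-13 ALLOC][14-26 ALLOC][27-32 ALLOC][33-45 FREE]
Op 4: d = malloc(11) -> d = 33; heap: [0-13 ALLOC][14-26 ALLOC][27-32 ALLOC][33-43 ALLOC][44-45 FREE]
Op 5: c = realloc(c, 7) -> NULL (c unchanged); heap: [0-13 ALLOC][14-26 ALLOC][27-32 ALLOC][33-43 ALLOC][44-45 FREE]
Op 6: e = malloc(9) -> e = NULL; heap: [0-13 ALLOC][14-26 ALLOC][27-32 ALLOC][33-43 ALLOC][44-45 FREE]
Op 7: d = realloc(d, 2) -> d = 33; heap: [0-13 ALLOC][14-26 ALLOC][27-32 ALLOC][33-34 ALLOC][35-45 FREE]
Op 8: c = realloc(c, 5) -> c = 27; heap: [0-13 ALLOC][14-26 ALLOC][27-31 ALLOC][32-32 FREE][33-34 ALLOC][35-45 FREE]
Free blocks: [1 11] total_free=12 largest=11 -> 100*(12-11)/12 = 100/12 ≈ 8.333 -> rounds to 8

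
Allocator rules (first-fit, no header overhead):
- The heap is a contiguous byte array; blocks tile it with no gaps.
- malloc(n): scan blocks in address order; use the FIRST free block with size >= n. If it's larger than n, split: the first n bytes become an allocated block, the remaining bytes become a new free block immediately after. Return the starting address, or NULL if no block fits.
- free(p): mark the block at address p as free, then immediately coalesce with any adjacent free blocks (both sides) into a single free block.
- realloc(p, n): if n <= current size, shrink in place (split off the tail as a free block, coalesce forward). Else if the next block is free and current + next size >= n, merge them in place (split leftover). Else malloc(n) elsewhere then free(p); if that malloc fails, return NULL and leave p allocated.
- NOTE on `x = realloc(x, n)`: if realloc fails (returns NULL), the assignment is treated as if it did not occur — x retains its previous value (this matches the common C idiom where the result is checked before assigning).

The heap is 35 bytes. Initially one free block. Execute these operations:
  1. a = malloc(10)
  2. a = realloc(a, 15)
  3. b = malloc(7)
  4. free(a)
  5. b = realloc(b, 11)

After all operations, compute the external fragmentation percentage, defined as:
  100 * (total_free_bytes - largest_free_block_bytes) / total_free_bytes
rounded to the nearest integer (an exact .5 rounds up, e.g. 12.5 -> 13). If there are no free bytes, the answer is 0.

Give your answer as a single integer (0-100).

Op 1: a = malloc(10) -> a = 0; heap: [0-9 ALLOC][10-34 FREE]
Op 2: a = realloc(a, 15) -> a = 0; heap: [0-14 ALLOC][15-34 FREE]
Op 3: b = malloc(7) -> b = 15; heap: [0-14 ALLOC][15-21 ALLOC][22-34 FREE]
Op 4: free(a) -> (freed a); heap: [0-14 FREE][15-21 ALLOC][22-34 FREE]
Op 5: b = realloc(b, 11) -> b = 15; heap: [0-14 FREE][15-25 ALLOC][26-34 FREE]
Free blocks: [15 9] total_free=24 largest=15 -> 100*(24-15)/24 = 900/24 = 37.5 -> rounds to 38

Answer: 38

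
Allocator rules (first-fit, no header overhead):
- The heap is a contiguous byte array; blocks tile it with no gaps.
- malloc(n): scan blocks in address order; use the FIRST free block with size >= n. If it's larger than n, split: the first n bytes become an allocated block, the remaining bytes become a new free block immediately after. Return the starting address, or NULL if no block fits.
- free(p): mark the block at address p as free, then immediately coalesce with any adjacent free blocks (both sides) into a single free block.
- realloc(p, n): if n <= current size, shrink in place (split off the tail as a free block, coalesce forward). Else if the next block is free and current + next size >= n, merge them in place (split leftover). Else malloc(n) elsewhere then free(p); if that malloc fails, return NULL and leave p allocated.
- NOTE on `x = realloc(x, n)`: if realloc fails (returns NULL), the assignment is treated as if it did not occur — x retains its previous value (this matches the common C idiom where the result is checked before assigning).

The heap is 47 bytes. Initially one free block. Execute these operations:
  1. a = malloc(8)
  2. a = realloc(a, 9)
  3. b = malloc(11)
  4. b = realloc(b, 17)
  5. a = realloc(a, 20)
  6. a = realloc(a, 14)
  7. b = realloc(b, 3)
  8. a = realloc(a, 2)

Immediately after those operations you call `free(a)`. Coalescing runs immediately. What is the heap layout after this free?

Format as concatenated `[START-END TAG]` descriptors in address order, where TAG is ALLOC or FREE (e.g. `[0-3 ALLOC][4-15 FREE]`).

Answer: [0-8 FREE][9-11 ALLOC][12-46 FREE]

Derivation:
Op 1: a = malloc(8) -> a = 0; heap: [0-7 ALLOC][8-46 FREE]
Op 2: a = realloc(a, 9) -> a = 0; heap: [0-8 ALLOC][9-46 FREE]
Op 3: b = malloc(11) -> b = 9; heap: [0-8 ALLOC][9-19 ALLOC][20-46 FREE]
Op 4: b = realloc(b, 17) -> b = 9; heap: [0-8 ALLOC][9-25 ALLOC][26-46 FREE]
Op 5: a = realloc(a, 20) -> a = 26; heap: [0-8 FREE][9-25 ALLOC][26-45 ALLOC][46-46 FREE]
Op 6: a = realloc(a, 14) -> a = 26; heap: [0-8 FREE][9-25 ALLOC][26-39 ALLOC][40-46 FREE]
Op 7: b = realloc(b, 3) -> b = 9; heap: [0-8 FREE][9-11 ALLOC][12-25 FREE][26-39 ALLOC][40-46 FREE]
Op 8: a = realloc(a, 2) -> a = 26; heap: [0-8 FREE][9-11 ALLOC][12-25 FREE][26-27 ALLOC][28-46 FREE]
free(a): a = 26 -> block [26-27 ALLOC]; mark free, coalesce with adjacent free neighbors -> [0-8 FREE][9-11 ALLOC][12-46 FREE]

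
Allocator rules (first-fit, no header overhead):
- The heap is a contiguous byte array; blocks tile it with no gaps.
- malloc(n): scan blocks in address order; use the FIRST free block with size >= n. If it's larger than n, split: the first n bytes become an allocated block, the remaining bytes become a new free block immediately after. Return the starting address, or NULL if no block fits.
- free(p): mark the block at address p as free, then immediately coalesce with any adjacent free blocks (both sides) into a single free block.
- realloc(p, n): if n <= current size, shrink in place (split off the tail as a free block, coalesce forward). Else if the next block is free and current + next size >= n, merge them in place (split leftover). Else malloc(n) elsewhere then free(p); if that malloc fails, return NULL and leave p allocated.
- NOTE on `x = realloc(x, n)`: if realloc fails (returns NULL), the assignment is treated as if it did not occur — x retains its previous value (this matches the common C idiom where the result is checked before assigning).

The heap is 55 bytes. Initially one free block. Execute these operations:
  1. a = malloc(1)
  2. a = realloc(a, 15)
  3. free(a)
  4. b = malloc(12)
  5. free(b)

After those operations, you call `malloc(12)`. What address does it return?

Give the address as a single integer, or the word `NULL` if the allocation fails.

Op 1: a = malloc(1) -> a = 0; heap: [0-0 ALLOC][1-54 FREE]
Op 2: a = realloc(a, 15) -> a = 0; heap: [0-14 ALLOC][15-54 FREE]
Op 3: free(a) -> (freed a); heap: [0-54 FREE]
Op 4: b = malloc(12) -> b = 0; heap: [0-11 ALLOC][12-54 FREE]
Op 5: free(b) -> (freed b); heap: [0-54 FREE]
malloc(12): first-fit scan over [0-54 FREE] -> 0

Answer: 0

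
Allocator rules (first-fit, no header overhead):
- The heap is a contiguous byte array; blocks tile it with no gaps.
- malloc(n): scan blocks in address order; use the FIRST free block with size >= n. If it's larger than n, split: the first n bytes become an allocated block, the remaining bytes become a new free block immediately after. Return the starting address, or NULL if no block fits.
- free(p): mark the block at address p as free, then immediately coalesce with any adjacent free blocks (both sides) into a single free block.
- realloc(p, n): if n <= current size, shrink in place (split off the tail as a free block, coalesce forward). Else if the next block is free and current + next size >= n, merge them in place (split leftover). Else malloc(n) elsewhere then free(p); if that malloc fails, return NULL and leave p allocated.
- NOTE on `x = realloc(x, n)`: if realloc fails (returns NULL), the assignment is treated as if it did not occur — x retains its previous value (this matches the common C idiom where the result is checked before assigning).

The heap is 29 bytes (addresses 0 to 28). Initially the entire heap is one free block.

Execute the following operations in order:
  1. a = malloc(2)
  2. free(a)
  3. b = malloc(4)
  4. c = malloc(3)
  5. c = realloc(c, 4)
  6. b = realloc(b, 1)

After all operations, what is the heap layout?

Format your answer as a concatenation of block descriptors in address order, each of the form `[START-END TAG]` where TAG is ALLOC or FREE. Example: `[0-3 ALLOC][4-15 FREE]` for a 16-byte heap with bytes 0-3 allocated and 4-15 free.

Answer: [0-0 ALLOC][1-3 FREE][4-7 ALLOC][8-28 FREE]

Derivation:
Op 1: a = malloc(2) -> a = 0; heap: [0-1 ALLOC][2-28 FREE]
Op 2: free(a) -> (freed a); heap: [0-28 FREE]
Op 3: b = malloc(4) -> b = 0; heap: [0-3 ALLOC][4-28 FREE]
Op 4: c = malloc(3) -> c = 4; heap: [0-3 ALLOC][4-6 ALLOC][7-28 FREE]
Op 5: c = realloc(c, 4) -> c = 4; heap: [0-3 ALLOC][4-7 ALLOC][8-28 FREE]
Op 6: b = realloc(b, 1) -> b = 0; heap: [0-0 ALLOC][1-3 FREE][4-7 ALLOC][8-28 FREE]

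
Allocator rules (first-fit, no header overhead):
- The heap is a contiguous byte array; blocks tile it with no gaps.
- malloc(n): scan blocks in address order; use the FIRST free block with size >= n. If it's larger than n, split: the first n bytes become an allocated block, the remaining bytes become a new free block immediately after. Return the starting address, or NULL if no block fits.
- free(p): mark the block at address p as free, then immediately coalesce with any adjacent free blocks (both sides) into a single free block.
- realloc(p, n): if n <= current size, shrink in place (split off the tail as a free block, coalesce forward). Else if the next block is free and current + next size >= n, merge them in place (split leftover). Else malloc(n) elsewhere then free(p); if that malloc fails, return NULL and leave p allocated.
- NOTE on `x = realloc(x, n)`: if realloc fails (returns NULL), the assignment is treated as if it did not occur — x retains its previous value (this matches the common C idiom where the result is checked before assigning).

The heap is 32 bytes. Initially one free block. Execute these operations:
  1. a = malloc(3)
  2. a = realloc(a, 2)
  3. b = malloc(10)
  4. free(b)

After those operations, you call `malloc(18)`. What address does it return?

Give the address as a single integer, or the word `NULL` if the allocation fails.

Op 1: a = malloc(3) -> a = 0; heap: [0-2 ALLOC][3-31 FREE]
Op 2: a = realloc(a, 2) -> a = 0; heap: [0-1 ALLOC][2-31 FREE]
Op 3: b = malloc(10) -> b = 2; heap: [0-1 ALLOC][2-11 ALLOC][12-31 FREE]
Op 4: free(b) -> (freed b); heap: [0-1 ALLOC][2-31 FREE]
malloc(18): first-fit scan over [0-1 ALLOC][2-31 FREE] -> 2

Answer: 2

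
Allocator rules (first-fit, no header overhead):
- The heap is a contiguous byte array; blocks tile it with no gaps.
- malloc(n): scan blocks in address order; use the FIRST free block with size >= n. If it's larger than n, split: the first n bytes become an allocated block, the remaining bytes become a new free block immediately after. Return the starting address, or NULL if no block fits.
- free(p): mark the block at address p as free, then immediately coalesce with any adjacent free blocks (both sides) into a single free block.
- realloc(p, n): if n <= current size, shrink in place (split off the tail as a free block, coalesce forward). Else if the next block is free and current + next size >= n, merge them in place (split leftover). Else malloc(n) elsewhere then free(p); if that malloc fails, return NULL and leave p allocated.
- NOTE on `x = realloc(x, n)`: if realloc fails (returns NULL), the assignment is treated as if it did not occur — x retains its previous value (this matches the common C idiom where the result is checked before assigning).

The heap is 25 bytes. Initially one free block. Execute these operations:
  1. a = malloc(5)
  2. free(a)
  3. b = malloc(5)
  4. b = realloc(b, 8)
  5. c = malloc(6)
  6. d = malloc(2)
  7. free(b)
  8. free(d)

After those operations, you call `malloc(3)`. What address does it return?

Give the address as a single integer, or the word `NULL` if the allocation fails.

Answer: 0

Derivation:
Op 1: a = malloc(5) -> a = 0; heap: [0-4 ALLOC][5-24 FREE]
Op 2: free(a) -> (freed a); heap: [0-24 FREE]
Op 3: b = malloc(5) -> b = 0; heap: [0-4 ALLOC][5-24 FREE]
Op 4: b = realloc(b, 8) -> b = 0; heap: [0-7 ALLOC][8-24 FREE]
Op 5: c = malloc(6) -> c = 8; heap: [0-7 ALLOC][8-13 ALLOC][14-24 FREE]
Op 6: d = malloc(2) -> d = 14; heap: [0-7 ALLOC][8-13 ALLOC][14-15 ALLOC][16-24 FREE]
Op 7: free(b) -> (freed b); heap: [0-7 FREE][8-13 ALLOC][14-15 ALLOC][16-24 FREE]
Op 8: free(d) -> (freed d); heap: [0-7 FREE][8-13 ALLOC][14-24 FREE]
malloc(3): first-fit scan over [0-7 FREE][8-13 ALLOC][14-24 FREE] -> 0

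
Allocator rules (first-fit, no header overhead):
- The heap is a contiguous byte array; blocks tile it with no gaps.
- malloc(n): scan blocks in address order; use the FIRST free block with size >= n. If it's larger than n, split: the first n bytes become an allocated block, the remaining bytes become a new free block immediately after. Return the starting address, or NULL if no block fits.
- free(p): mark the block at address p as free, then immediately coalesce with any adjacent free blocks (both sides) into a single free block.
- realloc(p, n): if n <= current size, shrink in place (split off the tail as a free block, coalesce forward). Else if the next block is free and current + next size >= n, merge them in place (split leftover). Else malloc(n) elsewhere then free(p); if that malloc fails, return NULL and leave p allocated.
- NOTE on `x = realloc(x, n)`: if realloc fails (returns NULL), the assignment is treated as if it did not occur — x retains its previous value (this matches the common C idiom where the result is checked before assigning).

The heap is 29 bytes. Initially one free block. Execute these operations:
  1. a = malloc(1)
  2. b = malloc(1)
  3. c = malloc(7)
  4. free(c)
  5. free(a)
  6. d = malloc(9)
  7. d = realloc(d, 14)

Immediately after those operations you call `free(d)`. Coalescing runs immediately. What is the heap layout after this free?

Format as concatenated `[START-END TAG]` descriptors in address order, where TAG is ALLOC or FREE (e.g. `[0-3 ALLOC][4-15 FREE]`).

Op 1: a = malloc(1) -> a = 0; heap: [0-0 ALLOC][1-28 FREE]
Op 2: b = malloc(1) -> b = 1; heap: [0-0 ALLOC][1-1 ALLOC][2-28 FREE]
Op 3: c = malloc(7) -> c = 2; heap: [0-0 ALLOC][1-1 ALLOC][2-8 ALLOC][9-28 FREE]
Op 4: free(c) -> (freed c); heap: [0-0 ALLOC][1-1 ALLOC][2-28 FREE]
Op 5: free(a) -> (freed a); heap: [0-0 FREE][1-1 ALLOC][2-28 FREE]
Op 6: d = malloc(9) -> d = 2; heap: [0-0 FREE][1-1 ALLOC][2-10 ALLOC][11-28 FREE]
Op 7: d = realloc(d, 14) -> d = 2; heap: [0-0 FREE][1-1 ALLOC][2-15 ALLOC][16-28 FREE]
free(d): d = 2 -> block [2-15 ALLOC]; mark free, coalesce with adjacent free neighbors -> [0-0 FREE][1-1 ALLOC][2-28 FREE]

Answer: [0-0 FREE][1-1 ALLOC][2-28 FREE]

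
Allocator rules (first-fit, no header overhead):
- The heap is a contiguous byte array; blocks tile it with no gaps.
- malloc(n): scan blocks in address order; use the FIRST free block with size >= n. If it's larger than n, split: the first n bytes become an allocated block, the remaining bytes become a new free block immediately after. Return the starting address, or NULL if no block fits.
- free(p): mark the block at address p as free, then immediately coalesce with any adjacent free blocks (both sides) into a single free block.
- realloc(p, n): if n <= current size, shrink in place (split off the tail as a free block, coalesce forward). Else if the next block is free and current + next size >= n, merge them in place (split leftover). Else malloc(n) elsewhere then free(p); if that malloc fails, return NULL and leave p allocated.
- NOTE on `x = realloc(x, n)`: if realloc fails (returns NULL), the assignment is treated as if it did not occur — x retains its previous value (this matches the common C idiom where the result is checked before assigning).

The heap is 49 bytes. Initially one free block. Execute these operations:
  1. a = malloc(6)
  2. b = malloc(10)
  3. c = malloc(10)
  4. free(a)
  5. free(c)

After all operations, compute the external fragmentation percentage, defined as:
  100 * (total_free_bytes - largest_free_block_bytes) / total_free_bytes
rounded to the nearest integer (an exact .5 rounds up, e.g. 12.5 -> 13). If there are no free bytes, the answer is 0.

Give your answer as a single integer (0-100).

Answer: 15

Derivation:
Op 1: a = malloc(6) -> a = 0; heap: [0-5 ALLOC][6-48 FREE]
Op 2: b = malloc(10) -> b = 6; heap: [0-5 ALLOC][6-15 ALLOC][16-48 FREE]
Op 3: c = malloc(10) -> c = 16; heap: [0-5 ALLOC][6-15 ALLOC][16-25 ALLOC][26-48 FREE]
Op 4: free(a) -> (freed a); heap: [0-5 FREE][6-15 ALLOC][16-25 ALLOC][26-48 FREE]
Op 5: free(c) -> (freed c); heap: [0-5 FREE][6-15 ALLOC][16-48 FREE]
Free blocks: [6 33] total_free=39 largest=33 -> 100*(39-33)/39 = 600/39 ≈ 15.385 -> rounds to 15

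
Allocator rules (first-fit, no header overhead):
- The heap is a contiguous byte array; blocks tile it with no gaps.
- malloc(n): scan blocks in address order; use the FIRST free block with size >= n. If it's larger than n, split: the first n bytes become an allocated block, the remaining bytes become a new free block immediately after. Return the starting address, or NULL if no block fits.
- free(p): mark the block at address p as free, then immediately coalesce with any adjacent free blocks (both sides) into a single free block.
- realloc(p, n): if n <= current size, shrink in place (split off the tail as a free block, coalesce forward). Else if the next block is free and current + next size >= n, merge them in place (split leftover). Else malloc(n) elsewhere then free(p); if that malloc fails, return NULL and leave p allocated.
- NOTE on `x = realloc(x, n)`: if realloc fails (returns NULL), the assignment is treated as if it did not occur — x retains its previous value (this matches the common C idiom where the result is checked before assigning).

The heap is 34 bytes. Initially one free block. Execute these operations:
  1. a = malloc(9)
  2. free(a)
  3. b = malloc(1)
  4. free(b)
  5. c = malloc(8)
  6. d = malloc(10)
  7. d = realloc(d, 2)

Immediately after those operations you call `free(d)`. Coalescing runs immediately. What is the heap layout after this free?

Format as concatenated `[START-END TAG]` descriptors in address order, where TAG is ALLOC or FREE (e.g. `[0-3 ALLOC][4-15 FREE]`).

Answer: [0-7 ALLOC][8-33 FREE]

Derivation:
Op 1: a = malloc(9) -> a = 0; heap: [0-8 ALLOC][9-33 FREE]
Op 2: free(a) -> (freed a); heap: [0-33 FREE]
Op 3: b = malloc(1) -> b = 0; heap: [0-0 ALLOC][1-33 FREE]
Op 4: free(b) -> (freed b); heap: [0-33 FREE]
Op 5: c = malloc(8) -> c = 0; heap: [0-7 ALLOC][8-33 FREE]
Op 6: d = malloc(10) -> d = 8; heap: [0-7 ALLOC][8-17 ALLOC][18-33 FREE]
Op 7: d = realloc(d, 2) -> d = 8; heap: [0-7 ALLOC][8-9 ALLOC][10-33 FREE]
free(d): d = 8 -> block [8-9 ALLOC]; mark free, coalesce with adjacent free neighbors -> [0-7 ALLOC][8-33 FREE]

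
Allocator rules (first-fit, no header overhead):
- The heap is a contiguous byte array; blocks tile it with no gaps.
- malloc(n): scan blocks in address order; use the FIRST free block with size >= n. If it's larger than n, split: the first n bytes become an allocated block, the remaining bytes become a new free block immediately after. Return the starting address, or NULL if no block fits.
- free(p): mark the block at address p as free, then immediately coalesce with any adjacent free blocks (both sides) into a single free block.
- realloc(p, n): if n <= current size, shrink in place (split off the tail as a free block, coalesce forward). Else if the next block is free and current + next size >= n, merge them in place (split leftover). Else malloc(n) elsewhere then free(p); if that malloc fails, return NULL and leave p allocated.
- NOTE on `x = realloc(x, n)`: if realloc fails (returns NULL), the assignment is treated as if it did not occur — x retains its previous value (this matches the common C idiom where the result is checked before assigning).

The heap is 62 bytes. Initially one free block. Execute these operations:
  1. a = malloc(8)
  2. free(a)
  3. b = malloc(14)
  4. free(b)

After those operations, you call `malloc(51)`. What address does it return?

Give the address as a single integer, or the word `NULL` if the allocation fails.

Answer: 0

Derivation:
Op 1: a = malloc(8) -> a = 0; heap: [0-7 ALLOC][8-61 FREE]
Op 2: free(a) -> (freed a); heap: [0-61 FREE]
Op 3: b = malloc(14) -> b = 0; heap: [0-13 ALLOC][14-61 FREE]
Op 4: free(b) -> (freed b); heap: [0-61 FREE]
malloc(51): first-fit scan over [0-61 FREE] -> 0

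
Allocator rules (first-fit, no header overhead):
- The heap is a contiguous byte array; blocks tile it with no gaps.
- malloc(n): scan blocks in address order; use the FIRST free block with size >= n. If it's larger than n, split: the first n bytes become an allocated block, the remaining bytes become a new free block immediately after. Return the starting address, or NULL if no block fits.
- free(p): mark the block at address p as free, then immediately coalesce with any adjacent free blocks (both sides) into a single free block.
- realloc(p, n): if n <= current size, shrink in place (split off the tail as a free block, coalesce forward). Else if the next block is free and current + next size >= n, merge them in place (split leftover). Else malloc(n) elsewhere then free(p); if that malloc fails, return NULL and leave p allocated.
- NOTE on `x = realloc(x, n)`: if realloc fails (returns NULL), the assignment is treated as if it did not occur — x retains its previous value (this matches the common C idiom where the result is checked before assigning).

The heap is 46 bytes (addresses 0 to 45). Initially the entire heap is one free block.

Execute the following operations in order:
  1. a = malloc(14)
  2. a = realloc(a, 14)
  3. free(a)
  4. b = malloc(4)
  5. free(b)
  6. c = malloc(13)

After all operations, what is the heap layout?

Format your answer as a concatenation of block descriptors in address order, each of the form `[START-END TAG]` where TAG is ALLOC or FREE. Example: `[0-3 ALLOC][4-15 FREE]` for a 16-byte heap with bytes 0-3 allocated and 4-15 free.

Answer: [0-12 ALLOC][13-45 FREE]

Derivation:
Op 1: a = malloc(14) -> a = 0; heap: [0-13 ALLOC][14-45 FREE]
Op 2: a = realloc(a, 14) -> a = 0; heap: [0-13 ALLOC][14-45 FREE]
Op 3: free(a) -> (freed a); heap: [0-45 FREE]
Op 4: b = malloc(4) -> b = 0; heap: [0-3 ALLOC][4-45 FREE]
Op 5: free(b) -> (freed b); heap: [0-45 FREE]
Op 6: c = malloc(13) -> c = 0; heap: [0-12 ALLOC][13-45 FREE]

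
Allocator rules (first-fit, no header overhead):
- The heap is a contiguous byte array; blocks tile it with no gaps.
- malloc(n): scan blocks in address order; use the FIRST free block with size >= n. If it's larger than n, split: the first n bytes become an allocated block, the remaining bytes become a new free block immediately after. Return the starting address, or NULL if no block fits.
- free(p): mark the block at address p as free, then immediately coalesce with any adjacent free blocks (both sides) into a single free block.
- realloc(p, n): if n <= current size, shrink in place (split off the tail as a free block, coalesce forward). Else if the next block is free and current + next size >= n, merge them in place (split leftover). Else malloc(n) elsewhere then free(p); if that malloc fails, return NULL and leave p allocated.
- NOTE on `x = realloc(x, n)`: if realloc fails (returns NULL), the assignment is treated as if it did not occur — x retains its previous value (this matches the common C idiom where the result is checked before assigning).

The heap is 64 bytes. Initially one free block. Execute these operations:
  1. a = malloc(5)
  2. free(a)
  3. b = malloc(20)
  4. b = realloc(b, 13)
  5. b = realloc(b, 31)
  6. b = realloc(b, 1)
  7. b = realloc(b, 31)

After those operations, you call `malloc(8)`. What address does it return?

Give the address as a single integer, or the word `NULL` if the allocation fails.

Op 1: a = malloc(5) -> a = 0; heap: [0-4 ALLOC][5-63 FREE]
Op 2: free(a) -> (freed a); heap: [0-63 FREE]
Op 3: b = malloc(20) -> b = 0; heap: [0-19 ALLOC][20-63 FREE]
Op 4: b = realloc(b, 13) -> b = 0; heap: [0-12 ALLOC][13-63 FREE]
Op 5: b = realloc(b, 31) -> b = 0; heap: [0-30 ALLOC][31-63 FREE]
Op 6: b = realloc(b, 1) -> b = 0; heap: [0-0 ALLOC][1-63 FREE]
Op 7: b = realloc(b, 31) -> b = 0; heap: [0-30 ALLOC][31-63 FREE]
malloc(8): first-fit scan over [0-30 ALLOC][31-63 FREE] -> 31

Answer: 31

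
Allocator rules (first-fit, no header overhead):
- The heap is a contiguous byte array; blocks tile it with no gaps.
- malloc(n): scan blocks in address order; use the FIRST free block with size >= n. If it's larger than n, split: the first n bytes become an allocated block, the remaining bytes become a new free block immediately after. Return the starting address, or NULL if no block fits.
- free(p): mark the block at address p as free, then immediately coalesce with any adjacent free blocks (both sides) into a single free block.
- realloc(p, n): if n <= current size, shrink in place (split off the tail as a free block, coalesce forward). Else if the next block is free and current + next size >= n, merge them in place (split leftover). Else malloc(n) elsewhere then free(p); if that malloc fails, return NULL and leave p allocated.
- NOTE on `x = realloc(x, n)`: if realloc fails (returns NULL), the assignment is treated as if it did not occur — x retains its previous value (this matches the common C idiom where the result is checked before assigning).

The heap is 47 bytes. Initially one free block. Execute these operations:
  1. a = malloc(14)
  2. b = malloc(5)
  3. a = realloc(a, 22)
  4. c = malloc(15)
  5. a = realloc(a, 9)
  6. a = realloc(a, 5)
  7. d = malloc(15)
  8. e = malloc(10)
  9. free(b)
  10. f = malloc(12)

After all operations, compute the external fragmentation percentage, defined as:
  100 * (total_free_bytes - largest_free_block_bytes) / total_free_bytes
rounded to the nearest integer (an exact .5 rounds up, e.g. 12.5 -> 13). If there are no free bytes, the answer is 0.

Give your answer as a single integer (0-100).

Answer: 47

Derivation:
Op 1: a = malloc(14) -> a = 0; heap: [0-13 ALLOC][14-46 FREE]
Op 2: b = malloc(5) -> b = 14; heap: [0-13 ALLOC][14-18 ALLOC][19-46 FREE]
Op 3: a = realloc(a, 22) -> a = 19; heap: [0-13 FREE][14-18 ALLOC][19-40 ALLOC][41-46 FREE]
Op 4: c = malloc(15) -> c = NULL; heap: [0-13 FREE][14-18 ALLOC][19-40 ALLOC][41-46 FREE]
Op 5: a = realloc(a, 9) -> a = 19; heap: [0-13 FREE][14-18 ALLOC][19-27 ALLOC][28-46 FREE]
Op 6: a = realloc(a, 5) -> a = 19; heap: [0-13 FREE][14-18 ALLOC][19-23 ALLOC][24-46 FREE]
Op 7: d = malloc(15) -> d = 24; heap: [0-13 FREE][14-18 ALLOC][19-23 ALLOC][24-38 ALLOC][39-46 FREE]
Op 8: e = malloc(10) -> e = 0; heap: [0-9 ALLOC][10-13 FREE][14-18 ALLOC][19-23 ALLOC][24-38 ALLOC][39-46 FREE]
Op 9: free(b) -> (freed b); heap: [0-9 ALLOC][10-18 FREE][19-23 ALLOC][24-38 ALLOC][39-46 FREE]
Op 10: f = malloc(12) -> f = NULL; heap: [0-9 ALLOC][10-18 FREE][19-23 ALLOC][24-38 ALLOC][39-46 FREE]
Free blocks: [9 8] total_free=17 largest=9 -> 100*(17-9)/17 = 800/17 ≈ 47.059 -> rounds to 47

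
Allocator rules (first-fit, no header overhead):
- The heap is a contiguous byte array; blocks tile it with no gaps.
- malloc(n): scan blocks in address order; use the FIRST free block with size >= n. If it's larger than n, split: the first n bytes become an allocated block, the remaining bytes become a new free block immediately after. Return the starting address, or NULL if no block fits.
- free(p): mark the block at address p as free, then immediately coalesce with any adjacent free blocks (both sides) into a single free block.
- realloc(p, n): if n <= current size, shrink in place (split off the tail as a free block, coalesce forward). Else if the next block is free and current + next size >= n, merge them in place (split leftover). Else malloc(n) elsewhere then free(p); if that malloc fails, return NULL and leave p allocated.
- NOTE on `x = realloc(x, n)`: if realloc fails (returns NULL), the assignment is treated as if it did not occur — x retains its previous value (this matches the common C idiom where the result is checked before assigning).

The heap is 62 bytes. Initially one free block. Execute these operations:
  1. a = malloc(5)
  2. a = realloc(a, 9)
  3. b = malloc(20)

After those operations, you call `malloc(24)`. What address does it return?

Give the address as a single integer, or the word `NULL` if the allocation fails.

Op 1: a = malloc(5) -> a = 0; heap: [0-4 ALLOC][5-61 FREE]
Op 2: a = realloc(a, 9) -> a = 0; heap: [0-8 ALLOC][9-61 FREE]
Op 3: b = malloc(20) -> b = 9; heap: [0-8 ALLOC][9-28 ALLOC][29-61 FREE]
malloc(24): first-fit scan over [0-8 ALLOC][9-28 ALLOC][29-61 FREE] -> 29

Answer: 29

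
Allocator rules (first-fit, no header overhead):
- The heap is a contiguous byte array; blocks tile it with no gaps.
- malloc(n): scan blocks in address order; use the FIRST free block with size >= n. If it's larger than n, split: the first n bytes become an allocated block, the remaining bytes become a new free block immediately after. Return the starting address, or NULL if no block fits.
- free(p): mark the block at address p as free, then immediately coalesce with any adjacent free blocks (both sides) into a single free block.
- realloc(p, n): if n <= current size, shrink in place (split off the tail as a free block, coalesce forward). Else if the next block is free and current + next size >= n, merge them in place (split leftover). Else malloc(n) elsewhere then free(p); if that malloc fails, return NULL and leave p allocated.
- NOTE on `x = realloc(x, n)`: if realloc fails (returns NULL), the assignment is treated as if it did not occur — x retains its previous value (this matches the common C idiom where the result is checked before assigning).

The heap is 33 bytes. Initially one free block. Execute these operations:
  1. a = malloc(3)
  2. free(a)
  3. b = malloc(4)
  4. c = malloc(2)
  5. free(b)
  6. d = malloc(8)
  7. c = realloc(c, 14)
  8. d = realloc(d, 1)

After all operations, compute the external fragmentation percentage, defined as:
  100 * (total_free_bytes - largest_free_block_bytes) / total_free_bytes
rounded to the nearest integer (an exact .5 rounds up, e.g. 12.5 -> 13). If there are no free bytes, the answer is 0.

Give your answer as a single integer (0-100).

Answer: 61

Derivation:
Op 1: a = malloc(3) -> a = 0; heap: [0-2 ALLOC][3-32 FREE]
Op 2: free(a) -> (freed a); heap: [0-32 FREE]
Op 3: b = malloc(4) -> b = 0; heap: [0-3 ALLOC][4-32 FREE]
Op 4: c = malloc(2) -> c = 4; heap: [0-3 ALLOC][4-5 ALLOC][6-32 FREE]
Op 5: free(b) -> (freed b); heap: [0-3 FREE][4-5 ALLOC][6-32 FREE]
Op 6: d = malloc(8) -> d = 6; heap: [0-3 FREE][4-5 ALLOC][6-13 ALLOC][14-32 FREE]
Op 7: c = realloc(c, 14) -> c = 14; heap: [0-5 FREE][6-13 ALLOC][14-27 ALLOC][28-32 FREE]
Op 8: d = realloc(d, 1) -> d = 6; heap: [0-5 FREE][6-6 ALLOC][7-13 FREE][14-27 ALLOC][28-32 FREE]
Free blocks: [6 7 5] total_free=18 largest=7 -> 100*(18-7)/18 = 1100/18 ≈ 61.111 -> rounds to 61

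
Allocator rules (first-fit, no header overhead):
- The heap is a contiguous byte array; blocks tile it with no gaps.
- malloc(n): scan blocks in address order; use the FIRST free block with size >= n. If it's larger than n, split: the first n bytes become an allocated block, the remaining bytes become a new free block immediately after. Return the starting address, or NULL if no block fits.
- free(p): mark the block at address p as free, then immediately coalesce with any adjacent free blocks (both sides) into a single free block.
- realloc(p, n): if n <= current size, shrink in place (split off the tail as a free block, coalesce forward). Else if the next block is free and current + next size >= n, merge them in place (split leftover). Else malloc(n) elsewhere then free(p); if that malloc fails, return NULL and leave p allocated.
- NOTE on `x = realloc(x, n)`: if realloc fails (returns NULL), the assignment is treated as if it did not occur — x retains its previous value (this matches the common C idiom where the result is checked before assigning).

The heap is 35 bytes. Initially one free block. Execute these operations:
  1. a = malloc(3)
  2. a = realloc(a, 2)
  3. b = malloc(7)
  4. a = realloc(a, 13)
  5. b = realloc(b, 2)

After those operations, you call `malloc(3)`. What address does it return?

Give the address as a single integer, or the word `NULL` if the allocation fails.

Answer: 4

Derivation:
Op 1: a = malloc(3) -> a = 0; heap: [0-2 ALLOC][3-34 FREE]
Op 2: a = realloc(a, 2) -> a = 0; heap: [0-1 ALLOC][2-34 FREE]
Op 3: b = malloc(7) -> b = 2; heap: [0-1 ALLOC][2-8 ALLOC][9-34 FREE]
Op 4: a = realloc(a, 13) -> a = 9; heap: [0-1 FREE][2-8 ALLOC][9-21 ALLOC][22-34 FREE]
Op 5: b = realloc(b, 2) -> b = 2; heap: [0-1 FREE][2-3 ALLOC][4-8 FREE][9-21 ALLOC][22-34 FREE]
malloc(3): first-fit scan over [0-1 FREE][2-3 ALLOC][4-8 FREE][9-21 ALLOC][22-34 FREE] -> 4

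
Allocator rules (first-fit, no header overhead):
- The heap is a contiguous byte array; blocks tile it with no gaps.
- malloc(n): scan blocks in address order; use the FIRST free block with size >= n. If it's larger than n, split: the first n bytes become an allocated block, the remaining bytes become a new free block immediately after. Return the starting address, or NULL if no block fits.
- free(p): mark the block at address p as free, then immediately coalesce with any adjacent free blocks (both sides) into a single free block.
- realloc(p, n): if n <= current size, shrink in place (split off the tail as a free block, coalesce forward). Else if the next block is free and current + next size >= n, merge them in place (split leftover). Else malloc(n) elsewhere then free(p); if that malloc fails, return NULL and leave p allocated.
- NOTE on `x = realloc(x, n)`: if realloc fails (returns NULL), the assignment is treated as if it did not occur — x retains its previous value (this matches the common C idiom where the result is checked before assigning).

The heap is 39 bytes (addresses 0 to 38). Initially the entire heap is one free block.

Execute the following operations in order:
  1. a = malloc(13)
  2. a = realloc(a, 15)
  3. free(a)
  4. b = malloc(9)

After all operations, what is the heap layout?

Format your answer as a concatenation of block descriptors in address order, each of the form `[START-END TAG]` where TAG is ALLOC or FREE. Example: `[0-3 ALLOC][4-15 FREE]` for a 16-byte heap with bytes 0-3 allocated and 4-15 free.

Op 1: a = malloc(13) -> a = 0; heap: [0-12 ALLOC][13-38 FREE]
Op 2: a = realloc(a, 15) -> a = 0; heap: [0-14 ALLOC][15-38 FREE]
Op 3: free(a) -> (freed a); heap: [0-38 FREE]
Op 4: b = malloc(9) -> b = 0; heap: [0-8 ALLOC][9-38 FREE]

Answer: [0-8 ALLOC][9-38 FREE]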